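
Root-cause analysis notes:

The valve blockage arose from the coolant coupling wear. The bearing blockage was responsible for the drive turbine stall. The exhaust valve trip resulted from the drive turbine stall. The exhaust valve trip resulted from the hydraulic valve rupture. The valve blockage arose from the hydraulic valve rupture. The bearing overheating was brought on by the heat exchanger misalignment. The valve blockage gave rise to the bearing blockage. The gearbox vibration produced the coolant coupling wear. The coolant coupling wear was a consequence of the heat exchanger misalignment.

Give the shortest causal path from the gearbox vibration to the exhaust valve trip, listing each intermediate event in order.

the gearbox vibration → the coolant coupling wear → the valve blockage → the bearing blockage → the drive turbine stall → the exhaust valve trip

the gearbox vibration → the coolant coupling wear
the coolant coupling wear → the valve blockage
the valve blockage → the bearing blockage
the bearing blockage → the drive turbine stall
the drive turbine stall → the exhaust valve trip
Length: 5 steps.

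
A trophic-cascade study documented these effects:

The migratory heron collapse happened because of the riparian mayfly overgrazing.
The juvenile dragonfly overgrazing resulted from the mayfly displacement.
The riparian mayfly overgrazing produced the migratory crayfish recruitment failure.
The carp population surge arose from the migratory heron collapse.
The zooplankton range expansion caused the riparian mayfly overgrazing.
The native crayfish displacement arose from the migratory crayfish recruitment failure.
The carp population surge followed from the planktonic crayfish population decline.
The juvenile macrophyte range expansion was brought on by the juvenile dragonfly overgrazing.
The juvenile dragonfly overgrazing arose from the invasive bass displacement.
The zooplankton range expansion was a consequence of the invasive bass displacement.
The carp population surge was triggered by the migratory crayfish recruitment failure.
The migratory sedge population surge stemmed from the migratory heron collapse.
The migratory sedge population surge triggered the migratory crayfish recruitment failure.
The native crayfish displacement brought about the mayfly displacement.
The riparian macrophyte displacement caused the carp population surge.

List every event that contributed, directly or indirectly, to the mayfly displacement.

the invasive bass displacement, the migratory crayfish recruitment failure, the migratory heron collapse, the migratory sedge population surge, the native crayfish displacement, the riparian mayfly overgrazing, the zooplankton range expansion

Immediate cause of the mayfly displacement: the native crayfish displacement.
Further upstream: the invasive bass displacement, the zooplankton range expansion, the riparian mayfly overgrazing, the migratory heron collapse, the migratory sedge population surge, the migratory crayfish recruitment failure.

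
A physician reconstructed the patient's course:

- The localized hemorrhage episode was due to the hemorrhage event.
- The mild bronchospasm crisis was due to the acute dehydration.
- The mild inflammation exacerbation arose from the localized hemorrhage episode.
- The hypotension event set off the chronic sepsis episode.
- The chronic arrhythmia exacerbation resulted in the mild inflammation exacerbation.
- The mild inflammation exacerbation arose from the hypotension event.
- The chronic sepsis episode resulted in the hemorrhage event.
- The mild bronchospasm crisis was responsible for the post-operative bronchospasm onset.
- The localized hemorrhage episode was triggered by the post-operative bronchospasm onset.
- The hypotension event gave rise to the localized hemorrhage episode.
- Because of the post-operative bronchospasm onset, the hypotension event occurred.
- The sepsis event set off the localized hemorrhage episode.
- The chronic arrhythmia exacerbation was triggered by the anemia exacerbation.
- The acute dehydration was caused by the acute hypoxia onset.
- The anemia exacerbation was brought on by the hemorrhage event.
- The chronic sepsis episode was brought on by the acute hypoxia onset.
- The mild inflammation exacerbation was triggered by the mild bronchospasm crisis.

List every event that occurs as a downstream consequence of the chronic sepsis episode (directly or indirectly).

the anemia exacerbation, the chronic arrhythmia exacerbation, the hemorrhage event, the localized hemorrhage episode, the mild inflammation exacerbation

Direct effects: the hemorrhage event.
2 steps out: the localized hemorrhage episode, the anemia exacerbation.
3 steps out: the chronic arrhythmia exacerbation, the mild inflammation exacerbation.
Not reachable from it: the sepsis event, the acute hypoxia onset, the acute dehydration, the mild bronchospasm crisis, the post-operative bronchospasm onset, the hypotension event.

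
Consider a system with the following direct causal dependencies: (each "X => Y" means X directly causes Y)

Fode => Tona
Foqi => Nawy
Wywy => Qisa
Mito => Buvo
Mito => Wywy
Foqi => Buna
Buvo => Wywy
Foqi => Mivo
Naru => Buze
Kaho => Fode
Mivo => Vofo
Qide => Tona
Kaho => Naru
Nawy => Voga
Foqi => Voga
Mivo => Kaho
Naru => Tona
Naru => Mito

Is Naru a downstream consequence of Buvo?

Buvo leads to Wywy, Qisa; Naru is not among them.

No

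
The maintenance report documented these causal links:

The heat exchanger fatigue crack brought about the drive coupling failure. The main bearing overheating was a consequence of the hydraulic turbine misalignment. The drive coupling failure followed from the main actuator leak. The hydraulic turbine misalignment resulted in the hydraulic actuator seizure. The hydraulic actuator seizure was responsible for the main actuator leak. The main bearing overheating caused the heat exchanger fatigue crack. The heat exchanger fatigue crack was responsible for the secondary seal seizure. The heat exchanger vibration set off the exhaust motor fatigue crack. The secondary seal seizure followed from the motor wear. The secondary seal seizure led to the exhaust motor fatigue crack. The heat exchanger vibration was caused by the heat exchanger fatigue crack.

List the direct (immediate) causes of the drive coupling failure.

the heat exchanger fatigue crack, the main actuator leak

Upstream contributors include the hydraulic turbine misalignment, the main bearing overheating, the hydraulic actuator seizure, but only the heat exchanger fatigue crack, the main actuator leak feed directly into the drive coupling failure.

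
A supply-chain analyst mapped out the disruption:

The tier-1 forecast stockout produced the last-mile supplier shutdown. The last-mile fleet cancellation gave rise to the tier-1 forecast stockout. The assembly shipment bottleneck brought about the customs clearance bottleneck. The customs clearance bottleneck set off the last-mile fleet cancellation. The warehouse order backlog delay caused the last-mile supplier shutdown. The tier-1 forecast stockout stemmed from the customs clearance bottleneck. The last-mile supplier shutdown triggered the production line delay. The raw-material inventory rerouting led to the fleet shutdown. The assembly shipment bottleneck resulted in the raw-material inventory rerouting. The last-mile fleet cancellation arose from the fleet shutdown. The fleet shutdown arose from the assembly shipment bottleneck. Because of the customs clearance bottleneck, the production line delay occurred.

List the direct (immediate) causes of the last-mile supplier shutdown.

Upstream contributors include the assembly shipment bottleneck, the raw-material inventory rerouting, the fleet shutdown, the customs clearance bottleneck, the last-mile fleet cancellation, but only the tier-1 forecast stockout, the warehouse order backlog delay feed directly into the last-mile supplier shutdown.

the tier-1 forecast stockout, the warehouse order backlog delay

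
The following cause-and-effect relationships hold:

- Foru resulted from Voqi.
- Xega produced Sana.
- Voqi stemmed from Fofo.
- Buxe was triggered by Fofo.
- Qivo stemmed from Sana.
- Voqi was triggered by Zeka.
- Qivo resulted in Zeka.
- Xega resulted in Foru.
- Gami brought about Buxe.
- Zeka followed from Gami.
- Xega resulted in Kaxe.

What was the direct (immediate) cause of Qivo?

Upstream contributors include Xega, but only Sana feeds directly into Qivo.

Sana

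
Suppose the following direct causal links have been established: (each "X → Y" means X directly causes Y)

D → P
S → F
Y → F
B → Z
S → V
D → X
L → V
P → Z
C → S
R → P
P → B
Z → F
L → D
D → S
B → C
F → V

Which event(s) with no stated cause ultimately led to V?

L, R, Y

Tracing upstream from V: V ← F ← Z ← P ← R.
A separate upstream branch: V ← L.
A separate upstream branch: V ← F ← Y.
Each of those chain origins has no stated cause.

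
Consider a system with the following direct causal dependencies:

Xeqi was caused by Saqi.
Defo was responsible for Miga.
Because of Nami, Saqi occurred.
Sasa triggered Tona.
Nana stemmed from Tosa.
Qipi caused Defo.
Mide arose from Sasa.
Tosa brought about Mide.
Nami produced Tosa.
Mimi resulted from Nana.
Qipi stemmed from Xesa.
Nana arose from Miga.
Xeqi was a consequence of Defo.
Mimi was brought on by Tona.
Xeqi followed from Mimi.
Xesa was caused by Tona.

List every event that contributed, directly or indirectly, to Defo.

Qipi, Sasa, Tona, Xesa

Immediate cause of Defo: Qipi.
Further upstream: Sasa, Tona, Xesa.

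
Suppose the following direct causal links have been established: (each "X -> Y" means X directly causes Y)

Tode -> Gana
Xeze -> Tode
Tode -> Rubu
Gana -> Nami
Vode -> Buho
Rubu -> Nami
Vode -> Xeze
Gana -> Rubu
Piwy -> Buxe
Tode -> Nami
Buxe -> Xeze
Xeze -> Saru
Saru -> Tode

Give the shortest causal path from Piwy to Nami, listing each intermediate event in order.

Piwy → Buxe → Xeze → Tode → Nami

Piwy → Buxe
Buxe → Xeze
Xeze → Tode
Tode → Nami
Length: 4 steps.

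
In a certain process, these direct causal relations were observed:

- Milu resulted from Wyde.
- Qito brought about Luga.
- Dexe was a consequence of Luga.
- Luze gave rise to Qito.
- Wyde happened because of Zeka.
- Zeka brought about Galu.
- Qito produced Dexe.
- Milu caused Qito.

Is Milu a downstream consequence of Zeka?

Yes

There is a causal chain: Zeka → Wyde → Milu.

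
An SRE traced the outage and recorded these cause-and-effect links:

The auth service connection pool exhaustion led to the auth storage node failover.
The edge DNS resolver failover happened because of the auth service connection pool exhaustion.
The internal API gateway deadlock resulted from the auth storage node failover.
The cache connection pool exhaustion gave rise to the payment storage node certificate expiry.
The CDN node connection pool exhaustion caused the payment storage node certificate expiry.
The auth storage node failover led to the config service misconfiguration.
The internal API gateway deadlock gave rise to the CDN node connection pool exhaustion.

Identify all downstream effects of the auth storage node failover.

Direct effects: the config service misconfiguration, the internal API gateway deadlock.
2 steps out: the CDN node connection pool exhaustion.
3 steps out: the payment storage node certificate expiry.
Not reachable from it: the auth service connection pool exhaustion, the edge DNS resolver failover, the cache connection pool exhaustion.

the CDN node connection pool exhaustion, the config service misconfiguration, the internal API gateway deadlock, the payment storage node certificate expiry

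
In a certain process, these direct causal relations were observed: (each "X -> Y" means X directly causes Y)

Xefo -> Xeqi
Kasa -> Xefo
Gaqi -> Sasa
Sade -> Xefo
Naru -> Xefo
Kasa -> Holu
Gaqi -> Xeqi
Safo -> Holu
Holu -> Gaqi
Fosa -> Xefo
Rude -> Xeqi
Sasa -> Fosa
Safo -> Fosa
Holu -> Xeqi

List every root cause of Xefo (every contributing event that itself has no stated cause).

Tracing upstream from Xefo: Xefo ← Fosa ← Safo.
A separate upstream branch: Xefo ← Kasa.
A separate upstream branch: Xefo ← Sade.
A separate upstream branch: Xefo ← Naru.
Each of those chain origins has no stated cause.

Kasa, Naru, Sade, Safo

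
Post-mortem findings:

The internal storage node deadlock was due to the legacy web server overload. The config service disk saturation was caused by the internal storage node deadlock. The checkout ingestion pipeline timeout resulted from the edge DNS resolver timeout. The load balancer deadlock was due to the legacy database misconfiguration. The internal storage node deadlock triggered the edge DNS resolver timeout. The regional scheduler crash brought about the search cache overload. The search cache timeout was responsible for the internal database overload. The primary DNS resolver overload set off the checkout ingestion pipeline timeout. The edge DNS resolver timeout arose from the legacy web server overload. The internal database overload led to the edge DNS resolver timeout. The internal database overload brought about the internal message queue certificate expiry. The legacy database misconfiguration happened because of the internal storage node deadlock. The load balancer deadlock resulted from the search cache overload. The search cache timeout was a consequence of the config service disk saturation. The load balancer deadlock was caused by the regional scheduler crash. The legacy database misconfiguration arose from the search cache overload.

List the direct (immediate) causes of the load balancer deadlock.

the legacy database misconfiguration, the regional scheduler crash, the search cache overload

Upstream contributors include the legacy web server overload, the internal storage node deadlock, but only the legacy database misconfiguration, the regional scheduler crash, the search cache overload feed directly into the load balancer deadlock.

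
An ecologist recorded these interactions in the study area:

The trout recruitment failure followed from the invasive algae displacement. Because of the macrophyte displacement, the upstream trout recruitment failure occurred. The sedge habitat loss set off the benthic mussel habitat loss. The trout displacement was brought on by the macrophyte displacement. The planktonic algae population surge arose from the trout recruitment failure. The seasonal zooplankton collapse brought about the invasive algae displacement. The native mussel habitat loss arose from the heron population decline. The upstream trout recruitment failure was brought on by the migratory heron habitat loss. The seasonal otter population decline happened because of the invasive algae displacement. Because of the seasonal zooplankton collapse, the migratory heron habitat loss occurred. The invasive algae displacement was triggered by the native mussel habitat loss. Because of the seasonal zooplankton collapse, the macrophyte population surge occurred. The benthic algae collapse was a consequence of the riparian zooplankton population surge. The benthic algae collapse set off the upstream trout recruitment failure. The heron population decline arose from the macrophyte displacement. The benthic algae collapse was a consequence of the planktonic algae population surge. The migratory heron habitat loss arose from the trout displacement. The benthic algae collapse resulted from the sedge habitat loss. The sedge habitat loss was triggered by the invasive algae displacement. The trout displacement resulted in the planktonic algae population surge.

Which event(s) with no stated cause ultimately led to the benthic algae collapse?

Tracing upstream from the benthic algae collapse: the benthic algae collapse ← the sedge habitat loss ← the invasive algae displacement ← the seasonal zooplankton collapse.
A separate upstream branch: the benthic algae collapse ← the planktonic algae population surge ← the trout displacement ← the macrophyte displacement.
A separate upstream branch: the benthic algae collapse ← the riparian zooplankton population surge.
Each of those chain origins has no stated cause.

the macrophyte displacement, the riparian zooplankton population surge, the seasonal zooplankton collapse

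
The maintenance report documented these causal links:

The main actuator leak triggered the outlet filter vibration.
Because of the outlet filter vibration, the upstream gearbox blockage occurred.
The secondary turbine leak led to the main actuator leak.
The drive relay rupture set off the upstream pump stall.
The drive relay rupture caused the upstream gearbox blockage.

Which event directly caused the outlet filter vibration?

Upstream contributors include the secondary turbine leak, but only the main actuator leak feeds directly into the outlet filter vibration.

the main actuator leak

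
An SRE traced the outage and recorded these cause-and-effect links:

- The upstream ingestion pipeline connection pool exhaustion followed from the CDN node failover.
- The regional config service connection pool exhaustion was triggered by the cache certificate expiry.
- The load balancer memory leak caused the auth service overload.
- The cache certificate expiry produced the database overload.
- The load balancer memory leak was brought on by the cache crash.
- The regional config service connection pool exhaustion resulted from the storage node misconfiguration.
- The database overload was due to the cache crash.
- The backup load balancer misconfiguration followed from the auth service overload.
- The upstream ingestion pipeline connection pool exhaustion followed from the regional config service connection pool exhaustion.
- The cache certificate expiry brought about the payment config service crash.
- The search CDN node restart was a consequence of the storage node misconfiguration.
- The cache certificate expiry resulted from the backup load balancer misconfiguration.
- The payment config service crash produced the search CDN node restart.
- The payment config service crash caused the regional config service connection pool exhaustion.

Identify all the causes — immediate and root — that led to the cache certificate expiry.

Immediate cause of the cache certificate expiry: the backup load balancer misconfiguration.
Further upstream: the cache crash, the load balancer memory leak, the auth service overload.

the auth service overload, the backup load balancer misconfiguration, the cache crash, the load balancer memory leak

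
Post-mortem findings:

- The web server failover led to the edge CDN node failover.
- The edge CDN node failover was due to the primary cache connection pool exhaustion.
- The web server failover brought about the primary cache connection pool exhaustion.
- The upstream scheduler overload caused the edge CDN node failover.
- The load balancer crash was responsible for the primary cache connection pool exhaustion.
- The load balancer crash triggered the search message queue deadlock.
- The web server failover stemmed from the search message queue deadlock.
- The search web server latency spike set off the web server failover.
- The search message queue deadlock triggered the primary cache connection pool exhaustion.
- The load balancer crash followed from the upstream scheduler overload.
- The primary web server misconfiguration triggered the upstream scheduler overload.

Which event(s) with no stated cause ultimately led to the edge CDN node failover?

Tracing upstream from the edge CDN node failover: the edge CDN node failover ← the upstream scheduler overload ← the primary web server misconfiguration.
A separate upstream branch: the edge CDN node failover ← the web server failover ← the search web server latency spike.
Each of those chain origins has no stated cause.

the primary web server misconfiguration, the search web server latency spike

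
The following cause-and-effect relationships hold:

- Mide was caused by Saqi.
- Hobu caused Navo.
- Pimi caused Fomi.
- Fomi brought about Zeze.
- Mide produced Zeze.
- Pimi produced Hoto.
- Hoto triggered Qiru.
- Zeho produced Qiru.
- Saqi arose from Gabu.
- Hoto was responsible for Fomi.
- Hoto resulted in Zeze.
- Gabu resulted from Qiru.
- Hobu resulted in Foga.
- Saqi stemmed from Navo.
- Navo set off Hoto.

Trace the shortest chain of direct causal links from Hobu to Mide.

Hobu → Navo → Saqi → Mide

Hobu → Navo
Navo → Saqi
Saqi → Mide
Length: 3 steps.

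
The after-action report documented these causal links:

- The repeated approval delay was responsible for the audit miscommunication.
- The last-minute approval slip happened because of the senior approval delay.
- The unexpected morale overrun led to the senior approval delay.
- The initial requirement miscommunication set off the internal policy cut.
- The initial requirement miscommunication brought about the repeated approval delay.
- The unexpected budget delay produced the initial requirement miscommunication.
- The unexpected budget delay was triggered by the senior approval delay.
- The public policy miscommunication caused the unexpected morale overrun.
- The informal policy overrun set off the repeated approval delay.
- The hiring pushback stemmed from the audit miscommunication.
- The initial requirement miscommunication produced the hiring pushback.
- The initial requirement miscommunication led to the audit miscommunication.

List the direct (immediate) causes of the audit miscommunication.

the initial requirement miscommunication, the repeated approval delay

Upstream contributors include the public policy miscommunication, the unexpected morale overrun, the senior approval delay, the unexpected budget delay, the informal policy overrun, but only the initial requirement miscommunication, the repeated approval delay feed directly into the audit miscommunication.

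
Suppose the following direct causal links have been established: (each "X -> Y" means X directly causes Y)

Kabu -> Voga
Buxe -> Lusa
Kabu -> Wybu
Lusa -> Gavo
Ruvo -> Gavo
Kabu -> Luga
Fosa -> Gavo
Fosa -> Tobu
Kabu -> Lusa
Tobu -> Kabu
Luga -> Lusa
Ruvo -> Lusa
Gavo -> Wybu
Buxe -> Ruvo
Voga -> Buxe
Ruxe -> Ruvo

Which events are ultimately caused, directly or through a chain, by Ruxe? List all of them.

Gavo, Lusa, Ruvo, Wybu

Direct effects: Ruvo.
2 steps out: Lusa, Gavo.
3 steps out: Wybu.
Not reachable from it: Fosa, Tobu, Kabu, Voga, Buxe, Luga.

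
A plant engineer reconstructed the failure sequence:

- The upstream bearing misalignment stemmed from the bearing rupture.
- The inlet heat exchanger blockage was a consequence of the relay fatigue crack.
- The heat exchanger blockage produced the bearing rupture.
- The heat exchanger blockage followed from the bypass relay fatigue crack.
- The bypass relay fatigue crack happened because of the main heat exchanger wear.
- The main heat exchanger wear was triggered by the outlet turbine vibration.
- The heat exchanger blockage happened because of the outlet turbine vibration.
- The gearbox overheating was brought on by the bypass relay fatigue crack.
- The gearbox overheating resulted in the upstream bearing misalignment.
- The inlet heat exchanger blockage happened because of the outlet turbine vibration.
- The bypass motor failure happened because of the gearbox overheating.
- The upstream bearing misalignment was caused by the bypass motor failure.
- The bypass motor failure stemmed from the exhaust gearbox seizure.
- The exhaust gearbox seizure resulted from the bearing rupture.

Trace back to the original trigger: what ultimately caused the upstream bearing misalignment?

the outlet turbine vibration

Tracing upstream from the upstream bearing misalignment: the upstream bearing misalignment ← the bearing rupture ← the heat exchanger blockage ← the outlet turbine vibration.
The outlet turbine vibration has no stated cause, so it is the root.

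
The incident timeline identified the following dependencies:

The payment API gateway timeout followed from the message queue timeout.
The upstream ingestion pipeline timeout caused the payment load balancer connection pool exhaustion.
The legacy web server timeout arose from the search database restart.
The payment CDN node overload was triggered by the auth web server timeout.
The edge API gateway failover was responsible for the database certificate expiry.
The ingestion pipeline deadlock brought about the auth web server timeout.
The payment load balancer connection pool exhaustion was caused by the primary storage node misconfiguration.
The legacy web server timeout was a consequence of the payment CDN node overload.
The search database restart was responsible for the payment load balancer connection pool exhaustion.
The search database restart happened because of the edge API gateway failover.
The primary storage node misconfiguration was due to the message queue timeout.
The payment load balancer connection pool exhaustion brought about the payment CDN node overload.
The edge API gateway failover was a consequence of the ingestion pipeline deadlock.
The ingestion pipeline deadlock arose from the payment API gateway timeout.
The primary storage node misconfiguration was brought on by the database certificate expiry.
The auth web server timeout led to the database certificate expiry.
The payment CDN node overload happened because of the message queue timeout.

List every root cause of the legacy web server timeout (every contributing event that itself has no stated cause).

the message queue timeout, the upstream ingestion pipeline timeout

Tracing upstream from the legacy web server timeout: the legacy web server timeout ← the payment CDN node overload ← the message queue timeout.
A separate upstream branch: the legacy web server timeout ← the payment CDN node overload ← the payment load balancer connection pool exhaustion ← the upstream ingestion pipeline timeout.
Each of those chain origins has no stated cause.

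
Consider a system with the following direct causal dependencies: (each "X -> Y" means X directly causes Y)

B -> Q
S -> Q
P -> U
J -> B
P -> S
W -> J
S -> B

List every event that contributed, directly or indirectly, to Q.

B, J, P, S, W

Immediate causes of Q: S, B.
Further upstream: P, W, J.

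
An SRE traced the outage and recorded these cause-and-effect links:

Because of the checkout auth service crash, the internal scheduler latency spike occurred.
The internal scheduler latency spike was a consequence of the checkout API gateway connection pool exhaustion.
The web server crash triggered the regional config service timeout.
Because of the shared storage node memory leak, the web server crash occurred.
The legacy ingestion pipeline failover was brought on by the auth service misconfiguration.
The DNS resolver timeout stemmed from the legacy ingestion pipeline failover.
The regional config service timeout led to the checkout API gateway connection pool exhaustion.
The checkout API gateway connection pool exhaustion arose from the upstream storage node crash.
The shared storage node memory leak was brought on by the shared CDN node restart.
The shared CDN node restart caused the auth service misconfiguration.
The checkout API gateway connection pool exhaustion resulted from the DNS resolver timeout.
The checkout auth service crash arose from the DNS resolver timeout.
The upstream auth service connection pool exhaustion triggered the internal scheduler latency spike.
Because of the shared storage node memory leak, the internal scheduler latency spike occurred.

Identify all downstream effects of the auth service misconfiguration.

Direct effects: the legacy ingestion pipeline failover.
2 steps out: the DNS resolver timeout.
3 steps out: the checkout API gateway connection pool exhaustion, the checkout auth service crash.
4 steps out: the internal scheduler latency spike.
Not reachable from it: the shared CDN node restart, the shared storage node memory leak, the web server crash, the upstream storage node crash, the regional config service timeout, the upstream auth service connection pool exhaustion.

the DNS resolver timeout, the checkout API gateway connection pool exhaustion, the checkout auth service crash, the internal scheduler latency spike, the legacy ingestion pipeline failover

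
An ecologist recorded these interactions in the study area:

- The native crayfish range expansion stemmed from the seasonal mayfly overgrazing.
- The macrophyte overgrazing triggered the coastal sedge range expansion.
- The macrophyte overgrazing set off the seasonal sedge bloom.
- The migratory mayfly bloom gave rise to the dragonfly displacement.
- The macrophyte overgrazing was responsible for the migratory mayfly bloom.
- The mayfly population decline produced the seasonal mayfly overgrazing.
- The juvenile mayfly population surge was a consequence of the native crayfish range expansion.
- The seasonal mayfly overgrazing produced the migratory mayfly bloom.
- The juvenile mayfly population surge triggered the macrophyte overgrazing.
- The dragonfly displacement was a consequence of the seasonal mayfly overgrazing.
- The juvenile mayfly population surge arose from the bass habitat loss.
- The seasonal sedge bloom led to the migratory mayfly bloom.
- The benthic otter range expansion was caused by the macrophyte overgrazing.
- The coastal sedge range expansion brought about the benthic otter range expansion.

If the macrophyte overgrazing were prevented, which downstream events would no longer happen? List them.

the benthic otter range expansion, the coastal sedge range expansion, the seasonal sedge bloom

Downstream of the macrophyte overgrazing: the coastal sedge range expansion, the seasonal sedge bloom, the benthic otter range expansion, the migratory mayfly bloom, the dragonfly displacement.
Of those, still caused via another path: the migratory mayfly bloom, the dragonfly displacement.
The remainder have no surviving cause.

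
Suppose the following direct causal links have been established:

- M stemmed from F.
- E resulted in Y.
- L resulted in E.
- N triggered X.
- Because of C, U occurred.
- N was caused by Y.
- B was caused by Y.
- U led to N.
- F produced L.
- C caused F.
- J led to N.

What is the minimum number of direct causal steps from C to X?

3

Shortest chain: C → U → N → X.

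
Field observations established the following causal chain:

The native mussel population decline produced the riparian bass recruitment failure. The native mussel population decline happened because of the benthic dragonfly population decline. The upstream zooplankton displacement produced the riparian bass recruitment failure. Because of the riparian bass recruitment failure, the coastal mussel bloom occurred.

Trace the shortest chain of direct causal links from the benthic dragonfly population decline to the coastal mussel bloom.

the benthic dragonfly population decline → the native mussel population decline
the native mussel population decline → the riparian bass recruitment failure
the riparian bass recruitment failure → the coastal mussel bloom
Length: 3 steps.

the benthic dragonfly population decline → the native mussel population decline → the riparian bass recruitment failure → the coastal mussel bloom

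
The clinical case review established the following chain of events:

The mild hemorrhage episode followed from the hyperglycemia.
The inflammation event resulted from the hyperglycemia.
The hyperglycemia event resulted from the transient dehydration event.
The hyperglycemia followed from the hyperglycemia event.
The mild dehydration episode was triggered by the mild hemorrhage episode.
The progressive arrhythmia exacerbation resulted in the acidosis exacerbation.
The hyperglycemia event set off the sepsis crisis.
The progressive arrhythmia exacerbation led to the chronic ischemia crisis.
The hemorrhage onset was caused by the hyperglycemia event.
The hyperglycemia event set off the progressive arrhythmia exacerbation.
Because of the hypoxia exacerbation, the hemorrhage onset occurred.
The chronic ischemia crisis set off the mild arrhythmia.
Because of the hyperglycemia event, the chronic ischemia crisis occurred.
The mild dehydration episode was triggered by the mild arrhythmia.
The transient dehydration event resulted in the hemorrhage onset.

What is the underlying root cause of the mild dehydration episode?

Tracing upstream from the mild dehydration episode: the mild dehydration episode ← the mild arrhythmia ← the chronic ischemia crisis ← the hyperglycemia event ← the transient dehydration event.
The transient dehydration event has no stated cause, so it is the root.

the transient dehydration event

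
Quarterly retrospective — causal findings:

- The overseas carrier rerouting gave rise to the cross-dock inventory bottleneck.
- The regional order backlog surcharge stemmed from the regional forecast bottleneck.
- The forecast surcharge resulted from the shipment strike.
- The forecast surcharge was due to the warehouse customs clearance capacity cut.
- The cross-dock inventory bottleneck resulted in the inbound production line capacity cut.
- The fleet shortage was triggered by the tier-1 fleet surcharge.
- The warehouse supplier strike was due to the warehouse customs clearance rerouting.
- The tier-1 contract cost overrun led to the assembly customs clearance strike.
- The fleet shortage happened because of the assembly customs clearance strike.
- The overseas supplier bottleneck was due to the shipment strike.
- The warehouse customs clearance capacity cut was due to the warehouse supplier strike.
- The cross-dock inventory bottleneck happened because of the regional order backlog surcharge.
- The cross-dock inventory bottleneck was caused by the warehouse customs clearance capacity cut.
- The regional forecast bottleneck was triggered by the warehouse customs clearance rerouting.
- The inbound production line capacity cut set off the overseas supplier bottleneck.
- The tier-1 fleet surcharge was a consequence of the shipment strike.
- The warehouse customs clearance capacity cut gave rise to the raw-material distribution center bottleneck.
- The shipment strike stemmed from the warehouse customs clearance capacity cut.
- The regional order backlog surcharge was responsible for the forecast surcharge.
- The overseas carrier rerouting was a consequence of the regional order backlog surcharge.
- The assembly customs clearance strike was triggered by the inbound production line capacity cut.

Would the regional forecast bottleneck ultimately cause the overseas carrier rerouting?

Yes

There is a causal chain: the regional forecast bottleneck → the regional order backlog surcharge → the overseas carrier rerouting.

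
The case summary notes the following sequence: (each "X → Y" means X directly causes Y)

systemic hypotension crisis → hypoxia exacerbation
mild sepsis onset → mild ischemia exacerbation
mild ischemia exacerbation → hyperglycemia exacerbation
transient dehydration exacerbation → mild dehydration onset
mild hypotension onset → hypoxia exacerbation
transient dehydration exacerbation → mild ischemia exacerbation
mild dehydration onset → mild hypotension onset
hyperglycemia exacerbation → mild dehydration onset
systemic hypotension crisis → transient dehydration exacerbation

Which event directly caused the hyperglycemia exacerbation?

the mild ischemia exacerbation

Upstream contributors include the systemic hypotension crisis, the transient dehydration exacerbation, the mild sepsis onset, but only the mild ischemia exacerbation feeds directly into the hyperglycemia exacerbation.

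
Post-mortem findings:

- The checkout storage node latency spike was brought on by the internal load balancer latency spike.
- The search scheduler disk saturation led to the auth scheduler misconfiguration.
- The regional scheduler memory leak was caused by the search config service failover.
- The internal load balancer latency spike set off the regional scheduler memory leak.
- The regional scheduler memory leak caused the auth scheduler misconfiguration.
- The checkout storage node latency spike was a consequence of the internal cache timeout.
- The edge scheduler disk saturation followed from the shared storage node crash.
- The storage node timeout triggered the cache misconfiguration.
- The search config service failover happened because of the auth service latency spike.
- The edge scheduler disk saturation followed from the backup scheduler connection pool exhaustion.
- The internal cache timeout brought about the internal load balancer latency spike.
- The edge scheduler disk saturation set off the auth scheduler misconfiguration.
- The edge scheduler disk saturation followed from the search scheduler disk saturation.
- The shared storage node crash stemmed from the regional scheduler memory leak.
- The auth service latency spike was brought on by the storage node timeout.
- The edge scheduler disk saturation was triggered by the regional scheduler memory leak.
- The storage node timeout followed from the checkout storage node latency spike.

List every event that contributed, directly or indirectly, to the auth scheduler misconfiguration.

the auth service latency spike, the backup scheduler connection pool exhaustion, the checkout storage node latency spike, the edge scheduler disk saturation, the internal cache timeout, the internal load balancer latency spike, the regional scheduler memory leak, the search config service failover, the search scheduler disk saturation, the shared storage node crash, the storage node timeout

Immediate causes of the auth scheduler misconfiguration: the search scheduler disk saturation, the regional scheduler memory leak, the edge scheduler disk saturation.
Further upstream: the internal cache timeout, the internal load balancer latency spike, the checkout storage node latency spike, the storage node timeout, the auth service latency spike, the search config service failover, the shared storage node crash, the backup scheduler connection pool exhaustion.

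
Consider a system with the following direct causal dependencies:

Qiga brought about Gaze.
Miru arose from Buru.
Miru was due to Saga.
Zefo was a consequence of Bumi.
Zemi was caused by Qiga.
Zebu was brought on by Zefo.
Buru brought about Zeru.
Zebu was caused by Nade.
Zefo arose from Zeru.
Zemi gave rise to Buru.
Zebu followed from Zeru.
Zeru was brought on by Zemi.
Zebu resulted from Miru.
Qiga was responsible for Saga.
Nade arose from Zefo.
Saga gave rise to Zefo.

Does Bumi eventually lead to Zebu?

Yes

There is a causal chain: Bumi → Zefo → Zebu.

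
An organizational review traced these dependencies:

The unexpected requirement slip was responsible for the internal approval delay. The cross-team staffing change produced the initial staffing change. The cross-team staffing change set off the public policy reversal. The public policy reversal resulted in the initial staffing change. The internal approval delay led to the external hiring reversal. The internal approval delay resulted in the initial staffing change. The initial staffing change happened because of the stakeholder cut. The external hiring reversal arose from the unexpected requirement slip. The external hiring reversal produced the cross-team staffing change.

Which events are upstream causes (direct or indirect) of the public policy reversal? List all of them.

Immediate cause of the public policy reversal: the cross-team staffing change.
Further upstream: the unexpected requirement slip, the internal approval delay, the external hiring reversal.

the cross-team staffing change, the external hiring reversal, the internal approval delay, the unexpected requirement slip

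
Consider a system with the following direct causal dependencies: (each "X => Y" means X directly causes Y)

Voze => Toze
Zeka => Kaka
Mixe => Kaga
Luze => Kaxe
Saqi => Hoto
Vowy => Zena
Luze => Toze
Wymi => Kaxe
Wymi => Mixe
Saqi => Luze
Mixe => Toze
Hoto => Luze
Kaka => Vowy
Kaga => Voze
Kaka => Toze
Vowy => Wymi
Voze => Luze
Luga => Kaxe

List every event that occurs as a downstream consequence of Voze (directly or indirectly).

Direct effects: Luze, Toze.
2 steps out: Kaxe.
Not reachable from it: Zeka, Kaka, Luga, Vowy, Wymi, Mixe, Kaga, Saqi, Hoto, Zena.

Kaxe, Luze, Toze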